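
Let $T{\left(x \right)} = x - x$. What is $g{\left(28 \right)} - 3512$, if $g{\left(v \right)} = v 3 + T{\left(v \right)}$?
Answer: $-3428$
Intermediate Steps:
$T{\left(x \right)} = 0$
$g{\left(v \right)} = 3 v$ ($g{\left(v \right)} = v 3 + 0 = 3 v + 0 = 3 v$)
$g{\left(28 \right)} - 3512 = 3 \cdot 28 - 3512 = 84 - 3512 = -3428$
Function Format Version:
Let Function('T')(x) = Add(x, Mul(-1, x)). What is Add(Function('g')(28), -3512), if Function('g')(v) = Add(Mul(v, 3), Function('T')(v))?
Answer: -3428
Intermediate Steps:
Function('T')(x) = 0
Function('g')(v) = Mul(3, v) (Function('g')(v) = Add(Mul(v, 3), 0) = Add(Mul(3, v), 0) = Mul(3, v))
Add(Function('g')(28), -3512) = Add(Mul(3, 28), -3512) = Add(84, -3512) = -3428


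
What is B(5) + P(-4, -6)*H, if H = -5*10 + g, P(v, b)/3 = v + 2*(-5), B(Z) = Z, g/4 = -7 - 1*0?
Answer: 3281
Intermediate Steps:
g = -28 (g = 4*(-7 - 1*0) = 4*(-7 + 0) = 4*(-7) = -28)
P(v, b) = -30 + 3*v (P(v, b) = 3*(v + 2*(-5)) = 3*(v - 10) = 3*(-10 + v) = -30 + 3*v)
H = -78 (H = -5*10 - 28 = -50 - 28 = -78)
B(5) + P(-4, -6)*H = 5 + (-30 + 3*(-4))*(-78) = 5 + (-30 - 12)*(-78) = 5 - 42*(-78) = 5 + 3276 = 3281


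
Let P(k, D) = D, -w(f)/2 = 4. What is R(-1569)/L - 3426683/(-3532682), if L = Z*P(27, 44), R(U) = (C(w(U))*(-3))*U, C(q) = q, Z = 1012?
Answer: 611145851/4915727003 ≈ 0.12432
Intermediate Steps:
w(f) = -8 (w(f) = -2*4 = -8)
R(U) = 24*U (R(U) = (-8*(-3))*U = 24*U)
L = 44528 (L = 1012*44 = 44528)
R(-1569)/L - 3426683/(-3532682) = (24*(-1569))/44528 - 3426683/(-3532682) = -37656*1/44528 - 3426683*(-1/3532682) = -4707/5566 + 3426683/3532682 = 611145851/4915727003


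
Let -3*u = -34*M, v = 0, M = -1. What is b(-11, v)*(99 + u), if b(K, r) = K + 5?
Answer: -526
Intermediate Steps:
b(K, r) = 5 + K
u = -34/3 (u = -(-34)*(-1)/3 = -⅓*34 = -34/3 ≈ -11.333)
b(-11, v)*(99 + u) = (5 - 11)*(99 - 34/3) = -6*263/3 = -526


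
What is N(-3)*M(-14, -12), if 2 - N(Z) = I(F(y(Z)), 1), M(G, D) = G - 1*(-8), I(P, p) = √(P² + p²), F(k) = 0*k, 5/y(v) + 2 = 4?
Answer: -6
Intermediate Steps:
y(v) = 5/2 (y(v) = 5/(-2 + 4) = 5/2)
F(k) = 0
M(G, D) = 8 + G (M(G, D) = G + 8 = 8 + G)
N(Z) = 1 (N(Z) = 2 - √(0² + 1²) = 2 - √(0 + 1) = 2 - √1 = 2 - 1*1 = 2 - 1 = 1)
N(-3)*M(-14, -12) = 1*(8 - 14) = 1*(-6) = -6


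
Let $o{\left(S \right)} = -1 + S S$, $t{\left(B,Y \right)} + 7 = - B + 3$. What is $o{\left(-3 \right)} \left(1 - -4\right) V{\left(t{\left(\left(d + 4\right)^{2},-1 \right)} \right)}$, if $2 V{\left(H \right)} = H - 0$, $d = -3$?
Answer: $-100$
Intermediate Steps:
$t{\left(B,Y \right)} = -4 - B$ ($t{\left(B,Y \right)} = -7 - \left(-3 + B\right) = -4 - B$)
$o{\left(S \right)} = -1 + S^{2}$
$V{\left(H \right)} = \frac{H}{2}$ ($V{\left(H \right)} = \frac{H - 0}{2} = \frac{H + 0}{2} = \frac{H}{2}$)
$o{\left(-3 \right)} \left(1 - -4\right) V{\left(t{\left(\left(d + 4\right)^{2},-1 \right)} \right)} = \left(-1 + \left(-3\right)^{2}\right) \left(1 - -4\right) \frac{-4 - \left(-3 + 4\right)^{2}}{2} = \left(-1 + 9\right) \left(1 + 4\right) \frac{-4 - 1^{2}}{2} = 8 \cdot 5 \frac{-4 - 1}{2} = 40 \frac{-4 - 1}{2} = 40 \cdot \frac{1}{2} \left(-5\right) = 40 \left(- \frac{5}{2}\right) = -100$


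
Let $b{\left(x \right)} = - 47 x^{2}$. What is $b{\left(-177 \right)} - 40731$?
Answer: $-1513194$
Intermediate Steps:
$b{\left(-177 \right)} - 40731 = - 47 \left(-177\right)^{2} - 40731 = \left(-47\right) 31329 - 40731 = -1472463 - 40731 = -1513194$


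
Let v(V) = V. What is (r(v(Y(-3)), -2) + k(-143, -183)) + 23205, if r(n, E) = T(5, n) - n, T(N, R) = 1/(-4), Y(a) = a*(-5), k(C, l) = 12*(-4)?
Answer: 92567/4 ≈ 23142.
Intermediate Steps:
k(C, l) = -48
Y(a) = -5*a
T(N, R) = -1/4
r(n, E) = -1/4 - n
(r(v(Y(-3)), -2) + k(-143, -183)) + 23205 = ((-1/4 - (-5)*(-3)) - 48) + 23205 = ((-1/4 - 1*15) - 48) + 23205 = ((-1/4 - 15) - 48) + 23205 = (-61/4 - 48) + 23205 = -253/4 + 23205 = 92567/4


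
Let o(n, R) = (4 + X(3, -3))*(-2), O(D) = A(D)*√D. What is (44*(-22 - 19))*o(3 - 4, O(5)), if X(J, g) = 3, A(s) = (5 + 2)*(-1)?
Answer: 25256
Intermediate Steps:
A(s) = -7 (A(s) = 7*(-1) = -7)
O(D) = -7*√D
o(n, R) = -14 (o(n, R) = (4 + 3)*(-2) = 7*(-2) = -14)
(44*(-22 - 19))*o(3 - 4, O(5)) = (44*(-22 - 19))*(-14) = (44*(-41))*(-14) = -1804*(-14) = 25256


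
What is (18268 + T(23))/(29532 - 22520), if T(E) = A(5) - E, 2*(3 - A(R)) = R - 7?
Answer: 18249/7012 ≈ 2.6025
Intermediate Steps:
A(R) = 13/2 - R/2 (A(R) = 3 - (R - 7)/2 = 3 - (-7 + R)/2 = 3 + (7/2 - R/2) = 13/2 - R/2)
T(E) = 4 - E (T(E) = (13/2 - 1/2*5) - E = (13/2 - 5/2) - E = 4 - E)
(18268 + T(23))/(29532 - 22520) = (18268 + (4 - 1*23))/(29532 - 22520) = (18268 + (4 - 23))/7012 = (18268 - 19)*(1/7012) = 18249*(1/7012) = 18249/7012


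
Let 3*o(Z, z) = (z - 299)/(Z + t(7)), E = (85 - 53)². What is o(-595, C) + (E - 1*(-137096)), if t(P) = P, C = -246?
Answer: 243644225/1764 ≈ 1.3812e+5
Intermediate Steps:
E = 1024 (E = 32² = 1024)
o(Z, z) = (-299 + z)/(3*(7 + Z)) (o(Z, z) = ((z - 299)/(Z + 7))/3 = ((-299 + z)/(7 + Z))/3 = (-299 + z)/(3*(7 + Z)))
o(-595, C) + (E - 1*(-137096)) = (-299 - 246)/(3*(7 - 595)) + (1024 - 1*(-137096)) = (⅓)*(-545)/(-588) + (1024 + 137096) = (⅓)*(-1/588)*(-545) + 138120 = 545/1764 + 138120 = 243644225/1764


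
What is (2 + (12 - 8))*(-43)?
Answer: -258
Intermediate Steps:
(2 + (12 - 8))*(-43) = (2 + 4)*(-43) = 6*(-43) = -258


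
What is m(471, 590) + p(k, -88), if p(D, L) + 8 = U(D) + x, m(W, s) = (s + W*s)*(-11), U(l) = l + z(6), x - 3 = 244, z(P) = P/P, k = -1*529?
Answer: -3063569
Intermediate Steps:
k = -529
z(P) = 1
x = 247 (x = 3 + 244 = 247)
U(l) = 1 + l (U(l) = l + 1 = 1 + l)
m(W, s) = -11*s - 11*W*s
p(D, L) = 240 + D (p(D, L) = -8 + ((1 + D) + 247) = -8 + (248 + D) = 240 + D)
m(471, 590) + p(k, -88) = -11*590*(1 + 471) + (240 - 529) = -11*590*472 - 289 = -3063280 - 289 = -3063569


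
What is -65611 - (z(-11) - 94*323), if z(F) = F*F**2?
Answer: -33918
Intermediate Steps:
z(F) = F**3
-65611 - (z(-11) - 94*323) = -65611 - ((-11)**3 - 94*323) = -65611 - (-1331 - 30362) = -65611 - 1*(-31693) = -65611 + 31693 = -33918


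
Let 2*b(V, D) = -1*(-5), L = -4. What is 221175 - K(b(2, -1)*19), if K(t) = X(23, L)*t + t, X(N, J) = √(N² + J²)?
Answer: 442255/2 - 95*√545/2 ≈ 2.2002e+5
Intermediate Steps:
b(V, D) = 5/2 (b(V, D) = (-1*(-5))/2 = (½)*5 = 5/2)
X(N, J) = √(J² + N²)
K(t) = t + t*√545 (K(t) = √((-4)² + 23²)*t + t = √(16 + 529)*t + t = √545*t + t = t*√545 + t = t + t*√545)
221175 - K(b(2, -1)*19) = 221175 - (5/2)*19*(1 + √545) = 221175 - 95*(1 + √545)/2 = 221175 - (95/2 + 95*√545/2) = 221175 + (-95/2 - 95*√545/2) = 442255/2 - 95*√545/2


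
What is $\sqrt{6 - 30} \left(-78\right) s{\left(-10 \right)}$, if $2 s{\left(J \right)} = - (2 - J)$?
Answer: $936 i \sqrt{6} \approx 2292.7 i$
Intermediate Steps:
$s{\left(J \right)} = -1 + \frac{J}{2}$ ($s{\left(J \right)} = \frac{\left(-1\right) \left(2 - J\right)}{2} = \frac{-2 + J}{2} = -1 + \frac{J}{2}$)
$\sqrt{6 - 30} \left(-78\right) s{\left(-10 \right)} = \sqrt{6 - 30} \left(-78\right) \left(-1 + \frac{1}{2} \left(-10\right)\right) = \sqrt{-24} \left(-78\right) \left(-1 - 5\right) = 2 i \sqrt{6} \left(-78\right) \left(-6\right) = - 156 i \sqrt{6} \left(-6\right) = 936 i \sqrt{6}$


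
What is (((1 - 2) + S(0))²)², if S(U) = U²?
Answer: 1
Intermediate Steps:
(((1 - 2) + S(0))²)² = (((1 - 2) + 0²)²)² = ((-1 + 0)²)² = ((-1)²)² = 1² = 1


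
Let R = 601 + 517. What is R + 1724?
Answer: 2842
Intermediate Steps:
R = 1118
R + 1724 = 1118 + 1724 = 2842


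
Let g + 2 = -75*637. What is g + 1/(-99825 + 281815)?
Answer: -8694936229/181990 ≈ -47777.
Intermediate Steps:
g = -47777 (g = -2 - 75*637 = -2 - 47775 = -47777)
g + 1/(-99825 + 281815) = -47777 + 1/(-99825 + 281815) = -47777 + 1/181990 = -8694936229/181990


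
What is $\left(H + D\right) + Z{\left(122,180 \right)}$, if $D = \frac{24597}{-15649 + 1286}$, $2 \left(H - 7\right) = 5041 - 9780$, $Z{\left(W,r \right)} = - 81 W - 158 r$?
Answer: $- \frac{1168752141}{28726} \approx -40686.0$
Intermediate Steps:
$Z{\left(W,r \right)} = - 158 r - 81 W$
$H = - \frac{4725}{2}$ ($H = 7 + \frac{5041 - 9780}{2} = 7 + \frac{1}{2} \left(-4739\right) = 7 - \frac{4739}{2} = - \frac{4725}{2} \approx -2362.5$)
$D = - \frac{24597}{14363}$ ($D = \frac{24597}{-14363} = 24597 \left(- \frac{1}{14363}\right) = - \frac{24597}{14363} \approx -1.7125$)
$\left(H + D\right) + Z{\left(122,180 \right)} = \left(- \frac{4725}{2} - \frac{24597}{14363}\right) - 38322 = - \frac{67914369}{28726} - 38322 = - \frac{1168752141}{28726}$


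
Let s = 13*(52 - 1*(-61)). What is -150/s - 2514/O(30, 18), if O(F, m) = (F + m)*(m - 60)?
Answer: 565111/493584 ≈ 1.1449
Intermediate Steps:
O(F, m) = (-60 + m)*(F + m) (O(F, m) = (F + m)*(-60 + m) = (-60 + m)*(F + m))
s = 1469 (s = 13*(52 + 61) = 13*113 = 1469)
-150/s - 2514/O(30, 18) = -150/1469 - 2514/(18² - 60*30 - 60*18 + 30*18) = -150*1/1469 - 2514/(324 - 1800 - 1080 + 540) = -150/1469 - 2514/(-2016) = -150/1469 - 2514*(-1/2016) = -150/1469 + 419/336 = 565111/493584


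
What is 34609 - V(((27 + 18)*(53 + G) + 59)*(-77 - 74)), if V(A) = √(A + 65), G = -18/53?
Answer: 34609 - I*√1029979581/53 ≈ 34609.0 - 605.53*I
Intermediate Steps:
G = -18/53 (G = -18*1/53 = -18/53 ≈ -0.33962)
V(A) = √(65 + A)
34609 - V(((27 + 18)*(53 + G) + 59)*(-77 - 74)) = 34609 - √(65 + ((27 + 18)*(53 - 18/53) + 59)*(-77 - 74)) = 34609 - √(65 + (45*(2791/53) + 59)*(-151)) = 34609 - √(65 + (125595/53 + 59)*(-151)) = 34609 - √(65 + (128722/53)*(-151)) = 34609 - √(65 - 19437022/53) = 34609 - √(-19433577/53) = 34609 - I*√1029979581/53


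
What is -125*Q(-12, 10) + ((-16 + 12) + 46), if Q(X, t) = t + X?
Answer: 292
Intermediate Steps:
Q(X, t) = X + t
-125*Q(-12, 10) + ((-16 + 12) + 46) = -125*(-12 + 10) + ((-16 + 12) + 46) = -125*(-2) + (-4 + 46) = 250 + 42 = 292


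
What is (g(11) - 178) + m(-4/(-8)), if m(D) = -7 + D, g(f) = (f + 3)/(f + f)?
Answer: -4045/22 ≈ -183.86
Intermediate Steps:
g(f) = (3 + f)/(2*f) (g(f) = (3 + f)/((2*f)) = (3 + f)*(1/(2*f)) = (3 + f)/(2*f))
(g(11) - 178) + m(-4/(-8)) = ((½)*(3 + 11)/11 - 178) + (-7 - 4/(-8)) = ((½)*(1/11)*14 - 178) + (-7 - 4*(-⅛)) = (7/11 - 178) + (-7 + ½) = -1951/11 - 13/2 = -4045/22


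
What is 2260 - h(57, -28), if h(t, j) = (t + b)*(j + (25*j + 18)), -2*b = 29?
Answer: 32435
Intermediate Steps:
b = -29/2 (b = -½*29 = -29/2 ≈ -14.500)
h(t, j) = (18 + 26*j)*(-29/2 + t) (h(t, j) = (t - 29/2)*(j + (25*j + 18)) = (-29/2 + t)*(j + (18 + 25*j)) = (-29/2 + t)*(18 + 26*j) = (18 + 26*j)*(-29/2 + t))
2260 - h(57, -28) = 2260 - (-261 - 377*(-28) + 18*57 + 26*(-28)*57) = 2260 - (-261 + 10556 + 1026 - 41496) = 2260 - 1*(-30175) = 2260 + 30175 = 32435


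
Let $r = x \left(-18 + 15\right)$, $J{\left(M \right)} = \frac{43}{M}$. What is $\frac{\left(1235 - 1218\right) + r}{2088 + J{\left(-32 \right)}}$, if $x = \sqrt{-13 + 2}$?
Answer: $\frac{544}{66773} - \frac{96 i \sqrt{11}}{66773} \approx 0.008147 - 0.0047683 i$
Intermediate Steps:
$x = i \sqrt{11}$ ($x = \sqrt{-11} = i \sqrt{11} \approx 3.3166 i$)
$r = - 3 i \sqrt{11}$ ($r = i \sqrt{11} \left(-18 + 15\right) = i \sqrt{11} \left(-3\right) = - 3 i \sqrt{11} \approx - 9.9499 i$)
$\frac{\left(1235 - 1218\right) + r}{2088 + J{\left(-32 \right)}} = \frac{\left(1235 - 1218\right) - 3 i \sqrt{11}}{2088 + \frac{43}{-32}} = \frac{\left(1235 - 1218\right) - 3 i \sqrt{11}}{2088 + 43 \left(- \frac{1}{32}\right)} = \frac{17 - 3 i \sqrt{11}}{2088 - \frac{43}{32}} = \frac{17 - 3 i \sqrt{11}}{\frac{66773}{32}} = \left(17 - 3 i \sqrt{11}\right) \frac{32}{66773} = \frac{544}{66773} - \frac{96 i \sqrt{11}}{66773}$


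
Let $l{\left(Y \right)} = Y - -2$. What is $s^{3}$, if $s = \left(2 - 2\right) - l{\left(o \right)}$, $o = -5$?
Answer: $27$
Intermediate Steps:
$l{\left(Y \right)} = 2 + Y$ ($l{\left(Y \right)} = Y + 2 = 2 + Y$)
$s = 3$ ($s = \left(2 - 2\right) - \left(2 - 5\right) = \left(2 - 2\right) - -3 = 0 + 3 = 3$)
$s^{3} = 3^{3} = 27$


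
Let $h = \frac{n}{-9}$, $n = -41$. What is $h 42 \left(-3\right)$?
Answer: $-574$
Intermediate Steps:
$h = \frac{41}{9}$ ($h = - \frac{41}{-9} = \left(-41\right) \left(- \frac{1}{9}\right) = \frac{41}{9} \approx 4.5556$)
$h 42 \left(-3\right) = \frac{41}{9} \cdot 42 \left(-3\right) = \frac{574}{3} \left(-3\right) = -574$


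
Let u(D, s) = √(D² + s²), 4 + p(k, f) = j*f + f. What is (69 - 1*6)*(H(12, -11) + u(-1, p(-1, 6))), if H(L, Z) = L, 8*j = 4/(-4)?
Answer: 756 + 63*√41/4 ≈ 856.85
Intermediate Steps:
j = -⅛ (j = (4/(-4))/8 = (4*(-¼))/8 = (⅛)*(-1) = -⅛ ≈ -0.12500)
p(k, f) = -4 + 7*f/8 (p(k, f) = -4 + (-f/8 + f) = -4 + 7*f/8)
(69 - 1*6)*(H(12, -11) + u(-1, p(-1, 6))) = (69 - 1*6)*(12 + √((-1)² + (-4 + (7/8)*6)²)) = (69 - 6)*(12 + √(1 + (-4 + 21/4)²)) = 63*(12 + √(1 + (5/4)²)) = 63*(12 + √(1 + 25/16)) = 63*(12 + √(41/16)) = 63*(12 + √41/4) = 756 + 63*√41/4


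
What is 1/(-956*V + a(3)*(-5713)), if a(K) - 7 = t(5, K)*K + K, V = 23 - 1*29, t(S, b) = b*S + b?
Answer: -1/359896 ≈ -2.7786e-6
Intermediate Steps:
t(S, b) = b + S*b (t(S, b) = S*b + b = b + S*b)
V = -6 (V = 23 - 29 = -6)
a(K) = 7 + K + 6*K**2 (a(K) = 7 + ((K*(1 + 5))*K + K) = 7 + ((K*6)*K + K) = 7 + ((6*K)*K + K) = 7 + (6*K**2 + K) = 7 + (K + 6*K**2) = 7 + K + 6*K**2)
1/(-956*V + a(3)*(-5713)) = 1/(-956*(-6) + (7 + 3 + 6*3**2)*(-5713)) = 1/(5736 + (7 + 3 + 6*9)*(-5713)) = 1/(5736 + (7 + 3 + 54)*(-5713)) = 1/(5736 + 64*(-5713)) = 1/(5736 - 365632) = 1/(-359896) = -1/359896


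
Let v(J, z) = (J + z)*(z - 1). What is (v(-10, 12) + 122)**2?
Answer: 20736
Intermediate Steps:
v(J, z) = (-1 + z)*(J + z) (v(J, z) = (J + z)*(-1 + z) = (-1 + z)*(J + z))
(v(-10, 12) + 122)**2 = ((12**2 - 1*(-10) - 1*12 - 10*12) + 122)**2 = ((144 + 10 - 12 - 120) + 122)**2 = (22 + 122)**2 = 144**2 = 20736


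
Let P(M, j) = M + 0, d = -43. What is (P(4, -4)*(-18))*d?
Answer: 3096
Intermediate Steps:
P(M, j) = M
(P(4, -4)*(-18))*d = (4*(-18))*(-43) = -72*(-43) = 3096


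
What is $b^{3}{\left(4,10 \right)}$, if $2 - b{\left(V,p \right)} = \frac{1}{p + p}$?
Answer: $\frac{59319}{8000} \approx 7.4149$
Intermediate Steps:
$b{\left(V,p \right)} = 2 - \frac{1}{2 p}$ ($b{\left(V,p \right)} = 2 - \frac{1}{p + p} = 2 - \frac{1}{2 p}$)
$b^{3}{\left(4,10 \right)} = \left(2 - \frac{1}{2 \cdot 10}\right)^{3} = \left(2 - \frac{1}{20}\right)^{3} = \left(\frac{39}{20}\right)^{3} = \frac{59319}{8000}$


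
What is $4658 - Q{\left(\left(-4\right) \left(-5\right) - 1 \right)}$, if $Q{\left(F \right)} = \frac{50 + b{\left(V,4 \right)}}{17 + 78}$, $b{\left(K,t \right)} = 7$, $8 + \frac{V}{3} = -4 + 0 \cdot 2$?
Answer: $\frac{23287}{5} \approx 4657.4$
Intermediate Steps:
$V = -36$ ($V = -24 + 3 \left(-4 + 0 \cdot 2\right) = -24 + 3 \left(-4 + 0\right) = -24 + 3 \left(-4\right) = -24 - 12 = -36$)
$Q{\left(F \right)} = \frac{3}{5}$ ($Q{\left(F \right)} = \frac{50 + 7}{17 + 78} = \frac{57}{95} = 57 \cdot \frac{1}{95} = \frac{3}{5}$)
$4658 - Q{\left(\left(-4\right) \left(-5\right) - 1 \right)} = 4658 - \frac{3}{5} = \frac{23287}{5}$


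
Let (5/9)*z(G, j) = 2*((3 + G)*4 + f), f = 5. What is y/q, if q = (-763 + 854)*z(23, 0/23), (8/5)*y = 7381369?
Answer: 184534225/1428336 ≈ 129.20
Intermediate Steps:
y = 36906845/8 (y = (5/8)*7381369 = 36906845/8 ≈ 4.6134e+6)
z(G, j) = 306/5 + 72*G/5 (z(G, j) = 9*(2*((3 + G)*4 + 5))/5 = 9*(2*((12 + 4*G) + 5))/5 = 9*(2*(17 + 4*G))/5 = 9*(34 + 8*G)/5 = 306/5 + 72*G/5)
q = 178542/5 (q = (-763 + 854)*(306/5 + (72/5)*23) = 91*(306/5 + 1656/5) = 91*(1962/5) = 178542/5 ≈ 35708.)
y/q = 36906845/(8*(178542/5)) = (36906845/8)*(5/178542) = 184534225/1428336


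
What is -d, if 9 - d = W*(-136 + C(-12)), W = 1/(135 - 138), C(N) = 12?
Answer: 97/3 ≈ 32.333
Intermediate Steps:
W = -⅓ (W = 1/(-3) = -⅓ ≈ -0.33333)
d = -97/3 (d = 9 - (-1)*(-136 + 12)/3 = 9 - (-1)*(-124)/3 = 9 - 1*124/3 = 9 - 124/3 = -97/3 ≈ -32.333)
-d = -1*(-97/3) = 97/3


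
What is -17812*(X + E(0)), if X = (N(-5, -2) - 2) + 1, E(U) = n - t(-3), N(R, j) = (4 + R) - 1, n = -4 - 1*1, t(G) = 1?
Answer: 160308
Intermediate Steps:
n = -5 (n = -4 - 1 = -5)
N(R, j) = 3 + R
E(U) = -6 (E(U) = -5 - 1*1 = -5 - 1 = -6)
X = -3 (X = ((3 - 5) - 2) + 1 = (-2 - 2) + 1 = -4 + 1 = -3)
-17812*(X + E(0)) = -17812*(-3 - 6) = -17812*(-9) = 160308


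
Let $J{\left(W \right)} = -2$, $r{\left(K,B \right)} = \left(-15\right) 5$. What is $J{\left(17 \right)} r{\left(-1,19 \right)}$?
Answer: $150$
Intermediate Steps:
$r{\left(K,B \right)} = -75$
$J{\left(17 \right)} r{\left(-1,19 \right)} = \left(-2\right) \left(-75\right) = 150$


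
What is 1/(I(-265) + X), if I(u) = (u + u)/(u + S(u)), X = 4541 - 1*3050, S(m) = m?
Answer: 1/1492 ≈ 0.00067024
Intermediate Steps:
X = 1491 (X = 4541 - 3050 = 1491)
I(u) = 1 (I(u) = (u + u)/(u + u) = (2*u)/((2*u)) = (2*u)*(1/(2*u)) = 1)
1/(I(-265) + X) = 1/(1 + 1491) = 1/1492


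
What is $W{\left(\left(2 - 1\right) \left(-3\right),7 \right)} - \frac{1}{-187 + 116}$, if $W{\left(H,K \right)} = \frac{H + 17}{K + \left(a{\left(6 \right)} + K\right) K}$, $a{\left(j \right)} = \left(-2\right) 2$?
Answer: $\frac{73}{142} \approx 0.51408$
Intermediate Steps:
$a{\left(j \right)} = -4$
$W{\left(H,K \right)} = \frac{17 + H}{K + K \left(-4 + K\right)}$ ($W{\left(H,K \right)} = \frac{H + 17}{K + \left(-4 + K\right) K} = \frac{17 + H}{K + K \left(-4 + K\right)}$)
$W{\left(\left(2 - 1\right) \left(-3\right),7 \right)} - \frac{1}{-187 + 116} = \frac{17 + \left(2 - 1\right) \left(-3\right)}{7 \left(-3 + 7\right)} - \frac{1}{-187 + 116} = \frac{17 + 1 \left(-3\right)}{7 \cdot 4} - \frac{1}{-71} = \frac{1}{7} \cdot \frac{1}{4} \left(17 - 3\right) - - \frac{1}{71} = \frac{1}{7} \cdot \frac{1}{4} \cdot 14 + \frac{1}{71} = \frac{1}{2} + \frac{1}{71} = \frac{73}{142}$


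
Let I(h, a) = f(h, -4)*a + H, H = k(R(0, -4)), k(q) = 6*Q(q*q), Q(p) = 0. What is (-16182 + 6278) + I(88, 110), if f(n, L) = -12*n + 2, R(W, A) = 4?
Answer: -125844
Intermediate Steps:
k(q) = 0 (k(q) = 6*0 = 0)
f(n, L) = 2 - 12*n
H = 0
I(h, a) = a*(2 - 12*h) (I(h, a) = (2 - 12*h)*a + 0 = a*(2 - 12*h) + 0 = a*(2 - 12*h))
(-16182 + 6278) + I(88, 110) = (-16182 + 6278) + 2*110*(1 - 6*88) = -9904 + 2*110*(1 - 528) = -9904 + 2*110*(-527) = -9904 - 115940 = -125844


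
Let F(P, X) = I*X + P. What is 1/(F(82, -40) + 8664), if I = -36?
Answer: 1/10186 ≈ 9.8174e-5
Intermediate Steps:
F(P, X) = P - 36*X (F(P, X) = -36*X + P = P - 36*X)
1/(F(82, -40) + 8664) = 1/((82 - 36*(-40)) + 8664) = 1/((82 + 1440) + 8664) = 1/(1522 + 8664) = 1/10186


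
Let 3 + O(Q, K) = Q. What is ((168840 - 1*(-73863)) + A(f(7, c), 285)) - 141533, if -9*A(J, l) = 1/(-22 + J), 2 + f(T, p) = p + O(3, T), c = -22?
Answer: 41884381/414 ≈ 1.0117e+5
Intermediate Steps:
O(Q, K) = -3 + Q
f(T, p) = -2 + p (f(T, p) = -2 + (p + (-3 + 3)) = -2 + (p + 0) = -2 + p)
A(J, l) = -1/(9*(-22 + J))
((168840 - 1*(-73863)) + A(f(7, c), 285)) - 141533 = ((168840 - 1*(-73863)) - 1/(-198 + 9*(-2 - 22))) - 141533 = ((168840 + 73863) - 1/(-198 + 9*(-24))) - 141533 = (242703 - 1/(-198 - 216)) - 141533 = (242703 - 1/(-414)) - 141533 = (242703 - 1*(-1/414)) - 141533 = (242703 + 1/414) - 141533 = 100479043/414 - 141533 = 41884381/414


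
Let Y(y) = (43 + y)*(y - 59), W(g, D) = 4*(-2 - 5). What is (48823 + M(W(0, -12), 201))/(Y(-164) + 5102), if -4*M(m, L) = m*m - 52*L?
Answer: 3416/2139 ≈ 1.5970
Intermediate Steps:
W(g, D) = -28 (W(g, D) = 4*(-7) = -28)
M(m, L) = 13*L - m²/4 (M(m, L) = -(m*m - 52*L)/4 = -(m² - 52*L)/4 = 13*L - m²/4)
Y(y) = (-59 + y)*(43 + y) (Y(y) = (43 + y)*(-59 + y) = (-59 + y)*(43 + y))
(48823 + M(W(0, -12), 201))/(Y(-164) + 5102) = (48823 + (13*201 - ¼*(-28)²))/((-2537 + (-164)² - 16*(-164)) + 5102) = (48823 + (2613 - ¼*784))/((-2537 + 26896 + 2624) + 5102) = (48823 + (2613 - 196))/(26983 + 5102) = (48823 + 2417)/32085 = 51240*(1/32085) = 3416/2139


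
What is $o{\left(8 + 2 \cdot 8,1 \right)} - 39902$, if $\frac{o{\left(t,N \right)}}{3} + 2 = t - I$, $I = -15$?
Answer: $-39791$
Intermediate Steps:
$o{\left(t,N \right)} = 39 + 3 t$ ($o{\left(t,N \right)} = -6 + 3 \left(t - -15\right) = -6 + 3 \left(t + 15\right) = -6 + 3 \left(15 + t\right) = -6 + \left(45 + 3 t\right) = 39 + 3 t$)
$o{\left(8 + 2 \cdot 8,1 \right)} - 39902 = \left(39 + 3 \left(8 + 2 \cdot 8\right)\right) - 39902 = \left(39 + 3 \left(8 + 16\right)\right) - 39902 = \left(39 + 3 \cdot 24\right) - 39902 = \left(39 + 72\right) - 39902 = 111 - 39902 = -39791$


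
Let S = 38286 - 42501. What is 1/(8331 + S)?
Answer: 1/4116 ≈ 0.00024295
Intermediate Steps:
S = -4215
1/(8331 + S) = 1/(8331 - 4215) = 1/4116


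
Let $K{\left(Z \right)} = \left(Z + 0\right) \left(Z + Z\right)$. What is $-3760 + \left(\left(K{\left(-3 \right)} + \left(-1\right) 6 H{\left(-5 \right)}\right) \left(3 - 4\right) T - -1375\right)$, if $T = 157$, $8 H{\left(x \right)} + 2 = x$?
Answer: $- \frac{24141}{4} \approx -6035.3$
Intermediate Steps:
$H{\left(x \right)} = - \frac{1}{4} + \frac{x}{8}$
$K{\left(Z \right)} = 2 Z^{2}$ ($K{\left(Z \right)} = Z 2 Z = 2 Z^{2}$)
$-3760 + \left(\left(K{\left(-3 \right)} + \left(-1\right) 6 H{\left(-5 \right)}\right) \left(3 - 4\right) T - -1375\right) = -3760 + \left(\left(2 \left(-3\right)^{2} + \left(-1\right) 6 \left(- \frac{1}{4} + \frac{1}{8} \left(-5\right)\right)\right) \left(3 - 4\right) 157 - -1375\right) = -3760 + \left(\left(2 \cdot 9 - 6 \left(- \frac{1}{4} - \frac{5}{8}\right)\right) \left(-1\right) 157 + 1375\right) = -3760 + \left(\left(18 - - \frac{21}{4}\right) \left(-1\right) 157 + 1375\right) = -3760 + \left(\left(18 + \frac{21}{4}\right) \left(-1\right) 157 + 1375\right) = -3760 + \left(\frac{93}{4} \left(-1\right) 157 + 1375\right) = -3760 + \left(\left(- \frac{93}{4}\right) 157 + 1375\right) = -3760 + \left(- \frac{14601}{4} + 1375\right) = -3760 - \frac{9101}{4} = - \frac{24141}{4}$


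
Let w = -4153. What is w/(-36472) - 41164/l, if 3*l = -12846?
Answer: 759558277/78086552 ≈ 9.7271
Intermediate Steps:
l = -4282 (l = (1/3)*(-12846) = -4282)
w/(-36472) - 41164/l = -4153/(-36472) - 41164/(-4282) = -4153*(-1/36472) - 41164*(-1/4282) = 4153/36472 + 20582/2141 = 759558277/78086552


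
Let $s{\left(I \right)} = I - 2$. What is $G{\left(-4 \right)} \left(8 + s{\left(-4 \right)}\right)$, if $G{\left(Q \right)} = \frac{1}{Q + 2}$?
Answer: $-1$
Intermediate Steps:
$s{\left(I \right)} = -2 + I$
$G{\left(Q \right)} = \frac{1}{2 + Q}$
$G{\left(-4 \right)} \left(8 + s{\left(-4 \right)}\right) = \frac{8 - 6}{2 - 4} = \frac{8 - 6}{-2} = \left(- \frac{1}{2}\right) 2 = -1$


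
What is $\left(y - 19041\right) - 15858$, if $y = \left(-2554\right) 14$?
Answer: $-70655$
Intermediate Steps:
$y = -35756$
$\left(y - 19041\right) - 15858 = \left(-35756 - 19041\right) - 15858 = -54797 - 15858 = -70655$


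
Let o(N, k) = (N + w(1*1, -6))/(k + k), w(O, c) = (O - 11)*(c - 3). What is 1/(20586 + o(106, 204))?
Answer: 102/2099821 ≈ 4.8576e-5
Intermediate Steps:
w(O, c) = (-11 + O)*(-3 + c)
o(N, k) = (90 + N)/(2*k) (o(N, k) = (N + (33 - 11*(-6) - 3 + (1*1)*(-6)))/(k + k) = (N + (33 + 66 - 3*1 + 1*(-6)))/((2*k)) = (N + (33 + 66 - 3 - 6))*(1/(2*k)) = (N + 90)*(1/(2*k)) = (90 + N)*(1/(2*k)) = (90 + N)/(2*k))
1/(20586 + o(106, 204)) = 1/(20586 + (½)*(90 + 106)/204) = 1/(20586 + (½)*(1/204)*196) = 1/(20586 + 49/102) = 1/(2099821/102) = 102/2099821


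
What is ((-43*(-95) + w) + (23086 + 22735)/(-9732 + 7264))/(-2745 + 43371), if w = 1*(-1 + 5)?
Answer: 10045831/100264968 ≈ 0.10019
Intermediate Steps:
w = 4 (w = 1*4 = 4)
((-43*(-95) + w) + (23086 + 22735)/(-9732 + 7264))/(-2745 + 43371) = ((-43*(-95) + 4) + (23086 + 22735)/(-9732 + 7264))/(-2745 + 43371) = ((4085 + 4) + 45821/(-2468))/40626 = (4089 + 45821*(-1/2468))*(1/40626) = (4089 - 45821/2468)*(1/40626) = (10045831/2468)*(1/40626) = 10045831/100264968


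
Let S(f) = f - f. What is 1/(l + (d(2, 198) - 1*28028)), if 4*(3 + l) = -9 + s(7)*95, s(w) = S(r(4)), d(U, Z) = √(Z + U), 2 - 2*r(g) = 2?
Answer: -448532/12573806489 - 160*√2/12573806489 ≈ -3.5690e-5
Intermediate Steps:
r(g) = 0 (r(g) = 1 - ½*2 = 1 - 1 = 0)
S(f) = 0
d(U, Z) = √(U + Z)
s(w) = 0
l = -21/4 (l = -3 + (-9 + 0*95)/4 = -3 + (-9 + 0)/4 = -3 + (¼)*(-9) = -3 - 9/4 = -21/4 ≈ -5.2500)
1/(l + (d(2, 198) - 1*28028)) = 1/(-21/4 + (√(2 + 198) - 1*28028)) = 1/(-21/4 + (√200 - 28028)) = 1/(-21/4 + (10*√2 - 28028)) = 1/(-21/4 + (-28028 + 10*√2)) = 1/(-112133/4 + 10*√2)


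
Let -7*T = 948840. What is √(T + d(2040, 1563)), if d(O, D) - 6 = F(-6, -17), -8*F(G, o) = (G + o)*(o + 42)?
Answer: I*√106209026/28 ≈ 368.06*I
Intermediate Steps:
T = -948840/7 (T = -⅐*948840 = -948840/7 ≈ -1.3555e+5)
F(G, o) = -(42 + o)*(G + o)/8 (F(G, o) = -(G + o)*(o + 42)/8 = -(G + o)*(42 + o)/8 = -(42 + o)*(G + o)/8)
d(O, D) = 623/8 (d(O, D) = 6 + (-21/4*(-6) - 21/4*(-17) - ⅛*(-17)² - ⅛*(-6)*(-17)) = 6 + (63/2 + 357/4 - ⅛*289 - 51/4) = 6 + (63/2 + 357/4 - 289/8 - 51/4) = 6 + 575/8 = 623/8)
√(T + d(2040, 1563)) = √(-948840/7 + 623/8) = √(-7586359/56) = I*√106209026/28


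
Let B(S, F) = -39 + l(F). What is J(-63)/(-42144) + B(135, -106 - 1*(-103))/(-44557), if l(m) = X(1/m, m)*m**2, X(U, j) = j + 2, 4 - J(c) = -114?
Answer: -1617407/938905104 ≈ -0.0017227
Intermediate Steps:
J(c) = 118 (J(c) = 4 - 1*(-114) = 4 + 114 = 118)
X(U, j) = 2 + j
l(m) = m**2*(2 + m) (l(m) = (2 + m)*m**2 = m**2*(2 + m))
B(S, F) = -39 + F**2*(2 + F)
J(-63)/(-42144) + B(135, -106 - 1*(-103))/(-44557) = 118/(-42144) + (-39 + (-106 - 1*(-103))**2*(2 + (-106 - 1*(-103))))/(-44557) = 118*(-1/42144) + (-39 + (-106 + 103)**2*(2 + (-106 + 103)))*(-1/44557) = -59/21072 + (-39 + (-3)**2*(2 - 3))*(-1/44557) = -59/21072 + (-39 + 9*(-1))*(-1/44557) = -59/21072 + (-39 - 9)*(-1/44557) = -59/21072 - 48*(-1/44557) = -59/21072 + 48/44557 = -1617407/938905104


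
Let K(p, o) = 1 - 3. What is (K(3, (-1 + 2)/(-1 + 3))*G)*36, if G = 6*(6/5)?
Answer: -2592/5 ≈ -518.40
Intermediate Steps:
G = 36/5 (G = 6*(6*(⅕)) = 6*(6/5) = 36/5 ≈ 7.2000)
K(p, o) = -2
(K(3, (-1 + 2)/(-1 + 3))*G)*36 = -2*36/5*36 = -72/5*36 = -2592/5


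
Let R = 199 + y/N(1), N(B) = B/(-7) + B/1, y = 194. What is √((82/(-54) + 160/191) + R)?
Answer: √1254831609/1719 ≈ 20.607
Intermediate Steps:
N(B) = 6*B/7 (N(B) = B*(-⅐) + B*1 = -B/7 + B = 6*B/7)
R = 1276/3 (R = 199 + 194/(((6/7)*1)) = 199 + 194/(6/7) = 199 + 194*(7/6) = 199 + 679/3 = 1276/3 ≈ 425.33)
√((82/(-54) + 160/191) + R) = √((82/(-54) + 160/191) + 1276/3) = √((82*(-1/54) + 160*(1/191)) + 1276/3) = √((-41/27 + 160/191) + 1276/3) = √(-3511/5157 + 1276/3) = √(2189933/5157) = √1254831609/1719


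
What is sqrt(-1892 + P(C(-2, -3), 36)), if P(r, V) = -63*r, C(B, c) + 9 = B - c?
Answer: 2*I*sqrt(347) ≈ 37.256*I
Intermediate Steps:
C(B, c) = -9 + B - c (C(B, c) = -9 + (B - c) = -9 + B - c)
sqrt(-1892 + P(C(-2, -3), 36)) = sqrt(-1892 - 63*(-9 - 2 - 1*(-3))) = sqrt(-1892 - 63*(-9 - 2 + 3)) = sqrt(-1892 - 63*(-8)) = sqrt(-1892 + 504) = sqrt(-1388) = 2*I*sqrt(347)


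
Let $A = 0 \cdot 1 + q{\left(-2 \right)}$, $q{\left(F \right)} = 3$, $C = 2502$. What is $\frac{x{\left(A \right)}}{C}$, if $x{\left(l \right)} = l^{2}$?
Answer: $\frac{1}{278} \approx 0.0035971$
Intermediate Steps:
$A = 3$ ($A = 0 \cdot 1 + 3 = 0 + 3 = 3$)
$\frac{x{\left(A \right)}}{C} = \frac{3^{2}}{2502} = 9 \cdot \frac{1}{2502} = \frac{1}{278}$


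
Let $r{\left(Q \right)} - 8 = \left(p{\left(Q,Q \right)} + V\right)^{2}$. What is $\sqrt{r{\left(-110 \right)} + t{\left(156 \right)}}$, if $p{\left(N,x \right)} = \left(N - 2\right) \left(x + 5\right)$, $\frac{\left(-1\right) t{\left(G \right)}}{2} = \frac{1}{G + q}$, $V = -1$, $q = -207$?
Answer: $\frac{\sqrt{359650905591}}{51} \approx 11759.0$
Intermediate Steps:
$t{\left(G \right)} = - \frac{2}{-207 + G}$ ($t{\left(G \right)} = - \frac{2}{G - 207} = - \frac{2}{-207 + G}$)
$p{\left(N,x \right)} = \left(-2 + N\right) \left(5 + x\right)$
$r{\left(Q \right)} = 8 + \left(-11 + Q^{2} + 3 Q\right)^{2}$ ($r{\left(Q \right)} = 8 + \left(\left(-10 - 2 Q + 5 Q + Q Q\right) - 1\right)^{2} = 8 + \left(\left(-10 - 2 Q + 5 Q + Q^{2}\right) - 1\right)^{2} = 8 + \left(\left(-10 + Q^{2} + 3 Q\right) - 1\right)^{2} = 8 + \left(-11 + Q^{2} + 3 Q\right)^{2}$)
$\sqrt{r{\left(-110 \right)} + t{\left(156 \right)}} = \sqrt{\left(8 + \left(-11 + \left(-110\right)^{2} + 3 \left(-110\right)\right)^{2}\right) - \frac{2}{-207 + 156}} = \sqrt{\left(8 + \left(-11 + 12100 - 330\right)^{2}\right) - \frac{2}{-51}} = \sqrt{\left(8 + 11759^{2}\right) - - \frac{2}{51}} = \sqrt{\left(8 + 138274081\right) + \frac{2}{51}} = \sqrt{138274089 + \frac{2}{51}} = \sqrt{\frac{7051978541}{51}} = \frac{\sqrt{359650905591}}{51}$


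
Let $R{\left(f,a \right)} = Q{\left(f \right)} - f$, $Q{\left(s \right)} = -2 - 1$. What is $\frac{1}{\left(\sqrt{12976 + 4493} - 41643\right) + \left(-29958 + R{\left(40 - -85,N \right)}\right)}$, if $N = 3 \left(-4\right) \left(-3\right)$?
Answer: $- \frac{71729}{5145031972} - \frac{3 \sqrt{1941}}{5145031972} \approx -1.3967 \cdot 10^{-5}$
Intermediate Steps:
$N = 36$ ($N = \left(-12\right) \left(-3\right) = 36$)
$Q{\left(s \right)} = -3$ ($Q{\left(s \right)} = -2 - 1 = -3$)
$R{\left(f,a \right)} = -3 - f$
$\frac{1}{\left(\sqrt{12976 + 4493} - 41643\right) + \left(-29958 + R{\left(40 - -85,N \right)}\right)} = \frac{1}{\left(\sqrt{12976 + 4493} - 41643\right) - 30086} = \frac{1}{\left(\sqrt{17469} - 41643\right) - 30086} = \frac{1}{\left(3 \sqrt{1941} - 41643\right) - 30086} = \frac{1}{\left(-41643 + 3 \sqrt{1941}\right) - 30086} = \frac{1}{-71729 + 3 \sqrt{1941}}$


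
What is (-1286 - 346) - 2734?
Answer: -4366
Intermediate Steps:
(-1286 - 346) - 2734 = -1632 - 2734 = -4366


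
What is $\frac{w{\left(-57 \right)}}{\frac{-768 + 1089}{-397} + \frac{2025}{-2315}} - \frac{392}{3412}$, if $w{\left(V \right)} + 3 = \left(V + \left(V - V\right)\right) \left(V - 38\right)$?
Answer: $- \frac{6428651815}{1999432} \approx -3215.2$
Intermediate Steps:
$w{\left(V \right)} = -3 + V \left(-38 + V\right)$ ($w{\left(V \right)} = -3 + \left(V + \left(V - V\right)\right) \left(V - 38\right) = -3 + \left(V + 0\right) \left(-38 + V\right) = -3 + V \left(-38 + V\right)$)
$\frac{w{\left(-57 \right)}}{\frac{-768 + 1089}{-397} + \frac{2025}{-2315}} - \frac{392}{3412} = \frac{-3 + \left(-57\right)^{2} - -2166}{\frac{-768 + 1089}{-397} + \frac{2025}{-2315}} - \frac{392}{3412} = \frac{-3 + 3249 + 2166}{321 \left(- \frac{1}{397}\right) + 2025 \left(- \frac{1}{2315}\right)} - \frac{98}{853} = \frac{5412}{- \frac{321}{397} - \frac{405}{463}} - \frac{98}{853} = \frac{5412}{- \frac{309408}{183811}} - \frac{98}{853} = 5412 \left(- \frac{183811}{309408}\right) - \frac{98}{853} = - \frac{7536251}{2344} - \frac{98}{853} = - \frac{6428651815}{1999432}$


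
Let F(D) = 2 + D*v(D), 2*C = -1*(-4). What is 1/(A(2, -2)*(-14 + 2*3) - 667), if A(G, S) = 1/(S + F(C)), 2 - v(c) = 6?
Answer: -1/666 ≈ -0.0015015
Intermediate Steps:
v(c) = -4 (v(c) = 2 - 1*6 = 2 - 6 = -4)
C = 2 (C = (-1*(-4))/2 = (½)*4 = 2)
F(D) = 2 - 4*D (F(D) = 2 + D*(-4) = 2 - 4*D)
A(G, S) = 1/(-6 + S) (A(G, S) = 1/(S + (2 - 4*2)) = 1/(S + (2 - 8)) = 1/(S - 6) = 1/(-6 + S))
1/(A(2, -2)*(-14 + 2*3) - 667) = 1/((-14 + 2*3)/(-6 - 2) - 667) = 1/((-14 + 6)/(-8) - 667) = 1/(-⅛*(-8) - 667) = 1/(1 - 667) = 1/(-666) = -1/666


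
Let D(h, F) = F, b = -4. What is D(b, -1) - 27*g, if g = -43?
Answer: 1160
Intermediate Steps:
D(b, -1) - 27*g = -1 - 27*(-43) = -1 + 1161 = 1160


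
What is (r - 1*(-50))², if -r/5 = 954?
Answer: 22278400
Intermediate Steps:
r = -4770 (r = -5*954 = -4770)
(r - 1*(-50))² = (-4770 - 1*(-50))² = (-4770 + 50)² = (-4720)² = 22278400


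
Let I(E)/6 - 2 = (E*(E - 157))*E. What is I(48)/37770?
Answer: -251134/6295 ≈ -39.894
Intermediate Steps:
I(E) = 12 + 6*E²*(-157 + E) (I(E) = 12 + 6*((E*(E - 157))*E) = 12 + 6*((E*(-157 + E))*E) = 12 + 6*(E²*(-157 + E)) = 12 + 6*E²*(-157 + E))
I(48)/37770 = (12 - 942*48² + 6*48³)/37770 = (12 - 942*2304 + 6*110592)*(1/37770) = (12 - 2170368 + 663552)*(1/37770) = -1506804*1/37770 = -251134/6295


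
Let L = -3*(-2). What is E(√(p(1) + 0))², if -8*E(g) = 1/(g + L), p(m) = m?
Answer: 1/3136 ≈ 0.00031888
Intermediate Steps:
L = 6
E(g) = -1/(8*(6 + g)) (E(g) = -1/(8*(g + 6)) = -1/(8*(6 + g)))
E(√(p(1) + 0))² = (-1/(48 + 8*√(1 + 0)))² = (-1/(48 + 8*√1))² = (-1/(48 + 8*1))² = (-1/(48 + 8))² = (-1/56)² = 1/3136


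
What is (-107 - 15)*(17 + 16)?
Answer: -4026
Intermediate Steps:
(-107 - 15)*(17 + 16) = -122*33 = -4026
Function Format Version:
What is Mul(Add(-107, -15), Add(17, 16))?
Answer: -4026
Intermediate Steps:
Mul(Add(-107, -15), Add(17, 16)) = Mul(-122, 33) = -4026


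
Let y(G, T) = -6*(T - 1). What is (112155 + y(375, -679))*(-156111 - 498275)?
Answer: -76062556710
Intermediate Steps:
y(G, T) = 6 - 6*T (y(G, T) = -6*(-1 + T) = 6 - 6*T)
(112155 + y(375, -679))*(-156111 - 498275) = (112155 + (6 - 6*(-679)))*(-156111 - 498275) = (112155 + (6 + 4074))*(-654386) = (112155 + 4080)*(-654386) = 116235*(-654386) = -76062556710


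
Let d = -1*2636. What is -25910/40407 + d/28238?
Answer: -419079716/570506433 ≈ -0.73458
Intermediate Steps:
d = -2636
-25910/40407 + d/28238 = -25910/40407 - 2636/28238 = -25910*1/40407 - 2636*1/28238 = -25910/40407 - 1318/14119 = -419079716/570506433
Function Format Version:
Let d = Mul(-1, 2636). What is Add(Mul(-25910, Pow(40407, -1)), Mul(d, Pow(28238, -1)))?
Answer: Rational(-419079716, 570506433) ≈ -0.73458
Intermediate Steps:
d = -2636
Add(Mul(-25910, Pow(40407, -1)), Mul(d, Pow(28238, -1))) = Add(Mul(-25910, Pow(40407, -1)), Mul(-2636, Pow(28238, -1))) = Add(Mul(-25910, Rational(1, 40407)), Mul(-2636, Rational(1, 28238))) = Add(Rational(-25910, 40407), Rational(-1318, 14119)) = Rational(-419079716, 570506433)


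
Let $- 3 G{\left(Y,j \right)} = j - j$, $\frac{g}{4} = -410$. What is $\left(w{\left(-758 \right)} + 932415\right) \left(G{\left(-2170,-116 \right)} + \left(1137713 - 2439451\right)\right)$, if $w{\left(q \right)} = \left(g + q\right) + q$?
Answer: $-1209651752142$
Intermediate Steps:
$g = -1640$ ($g = 4 \left(-410\right) = -1640$)
$w{\left(q \right)} = -1640 + 2 q$ ($w{\left(q \right)} = \left(-1640 + q\right) + q = -1640 + 2 q$)
$G{\left(Y,j \right)} = 0$ ($G{\left(Y,j \right)} = - \frac{j - j}{3} = \left(- \frac{1}{3}\right) 0 = 0$)
$\left(w{\left(-758 \right)} + 932415\right) \left(G{\left(-2170,-116 \right)} + \left(1137713 - 2439451\right)\right) = \left(\left(-1640 + 2 \left(-758\right)\right) + 932415\right) \left(0 + \left(1137713 - 2439451\right)\right) = \left(\left(-1640 - 1516\right) + 932415\right) \left(0 - 1301738\right) = \left(-3156 + 932415\right) \left(-1301738\right) = 929259 \left(-1301738\right) = -1209651752142$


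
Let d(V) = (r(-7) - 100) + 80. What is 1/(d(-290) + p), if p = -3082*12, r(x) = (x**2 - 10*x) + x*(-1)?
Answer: -1/36878 ≈ -2.7116e-5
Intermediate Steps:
r(x) = x**2 - 11*x (r(x) = (x**2 - 10*x) - x = x**2 - 11*x)
d(V) = 106 (d(V) = (-7*(-11 - 7) - 100) + 80 = (-7*(-18) - 100) + 80 = (126 - 100) + 80 = 26 + 80 = 106)
p = -36984
1/(d(-290) + p) = 1/(106 - 36984) = 1/(-36878) = -1/36878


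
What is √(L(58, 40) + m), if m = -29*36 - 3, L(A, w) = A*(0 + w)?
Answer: √1273 ≈ 35.679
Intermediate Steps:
L(A, w) = A*w
m = -1047 (m = -1044 - 3 = -1047)
√(L(58, 40) + m) = √(58*40 - 1047) = √(2320 - 1047) = √1273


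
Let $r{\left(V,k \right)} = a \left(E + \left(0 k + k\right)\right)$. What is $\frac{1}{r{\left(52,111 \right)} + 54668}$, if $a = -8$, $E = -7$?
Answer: $\frac{1}{53836} \approx 1.8575 \cdot 10^{-5}$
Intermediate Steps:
$r{\left(V,k \right)} = 56 - 8 k$ ($r{\left(V,k \right)} = - 8 \left(-7 + \left(0 k + k\right)\right) = - 8 \left(-7 + \left(0 + k\right)\right) = - 8 \left(-7 + k\right) = 56 - 8 k$)
$\frac{1}{r{\left(52,111 \right)} + 54668} = \frac{1}{\left(56 - 888\right) + 54668} = \frac{1}{-832 + 54668} = \frac{1}{53836}$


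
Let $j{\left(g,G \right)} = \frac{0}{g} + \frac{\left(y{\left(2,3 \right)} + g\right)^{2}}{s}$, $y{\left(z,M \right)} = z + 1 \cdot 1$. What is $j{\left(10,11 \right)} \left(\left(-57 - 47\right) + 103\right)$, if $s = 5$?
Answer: $- \frac{169}{5} \approx -33.8$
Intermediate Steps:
$y{\left(z,M \right)} = 1 + z$ ($y{\left(z,M \right)} = z + 1 = 1 + z$)
$j{\left(g,G \right)} = \frac{\left(3 + g\right)^{2}}{5}$ ($j{\left(g,G \right)} = \frac{0}{g} + \frac{\left(\left(1 + 2\right) + g\right)^{2}}{5} = 0 + \left(3 + g\right)^{2} \cdot \frac{1}{5} = 0 + \frac{\left(3 + g\right)^{2}}{5} = \frac{\left(3 + g\right)^{2}}{5}$)
$j{\left(10,11 \right)} \left(\left(-57 - 47\right) + 103\right) = \frac{\left(3 + 10\right)^{2}}{5} \left(\left(-57 - 47\right) + 103\right) = \frac{13^{2}}{5} \left(-104 + 103\right) = \frac{1}{5} \cdot 169 \left(-1\right) = \frac{169}{5} \left(-1\right) = - \frac{169}{5}$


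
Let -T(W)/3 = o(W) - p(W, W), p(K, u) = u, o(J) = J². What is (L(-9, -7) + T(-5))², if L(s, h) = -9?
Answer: 9801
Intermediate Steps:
T(W) = -3*W² + 3*W (T(W) = -3*(W² - W) = -3*W² + 3*W)
(L(-9, -7) + T(-5))² = (-9 + 3*(-5)*(1 - 1*(-5)))² = (-9 + 3*(-5)*(1 + 5))² = (-9 + 3*(-5)*6)² = (-9 - 90)² = (-99)² = 9801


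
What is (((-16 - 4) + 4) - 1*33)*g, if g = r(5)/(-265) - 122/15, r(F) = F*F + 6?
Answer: 321391/795 ≈ 404.27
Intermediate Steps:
r(F) = 6 + F² (r(F) = F² + 6 = 6 + F²)
g = -6559/795 (g = (6 + 5²)/(-265) - 122/15 = (6 + 25)*(-1/265) - 122*1/15 = 31*(-1/265) - 122/15 = -31/265 - 122/15 = -6559/795 ≈ -8.2503)
(((-16 - 4) + 4) - 1*33)*g = (((-16 - 4) + 4) - 1*33)*(-6559/795) = ((-20 + 4) - 33)*(-6559/795) = (-16 - 33)*(-6559/795) = -49*(-6559/795) = 321391/795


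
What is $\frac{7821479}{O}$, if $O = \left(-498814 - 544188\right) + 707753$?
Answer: $- \frac{7821479}{335249} \approx -23.33$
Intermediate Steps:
$O = -335249$ ($O = -1043002 + 707753 = -335249$)
$\frac{7821479}{O} = \frac{7821479}{-335249} = 7821479 \left(- \frac{1}{335249}\right) = - \frac{7821479}{335249}$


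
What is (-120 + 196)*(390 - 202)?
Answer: 14288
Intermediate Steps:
(-120 + 196)*(390 - 202) = 76*188 = 14288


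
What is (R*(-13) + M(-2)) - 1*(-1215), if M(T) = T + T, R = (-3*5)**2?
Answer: -1714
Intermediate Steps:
R = 225 (R = (-15)**2 = 225)
M(T) = 2*T
(R*(-13) + M(-2)) - 1*(-1215) = (225*(-13) + 2*(-2)) - 1*(-1215) = (-2925 - 4) + 1215 = -2929 + 1215 = -1714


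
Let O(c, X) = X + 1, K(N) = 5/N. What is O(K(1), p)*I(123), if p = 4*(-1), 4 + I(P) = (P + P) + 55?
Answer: -891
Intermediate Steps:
I(P) = 51 + 2*P (I(P) = -4 + ((P + P) + 55) = -4 + (2*P + 55) = -4 + (55 + 2*P) = 51 + 2*P)
p = -4
O(c, X) = 1 + X
O(K(1), p)*I(123) = (1 - 4)*(51 + 2*123) = -3*(51 + 246) = -3*297 = -891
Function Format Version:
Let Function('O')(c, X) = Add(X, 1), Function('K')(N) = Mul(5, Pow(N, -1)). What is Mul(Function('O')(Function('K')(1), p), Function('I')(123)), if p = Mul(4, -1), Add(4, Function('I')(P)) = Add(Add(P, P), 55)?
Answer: -891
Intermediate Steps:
Function('I')(P) = Add(51, Mul(2, P)) (Function('I')(P) = Add(-4, Add(Add(P, P), 55)) = Add(-4, Add(Mul(2, P), 55)) = Add(-4, Add(55, Mul(2, P))) = Add(51, Mul(2, P)))
p = -4
Function('O')(c, X) = Add(1, X)
Mul(Function('O')(Function('K')(1), p), Function('I')(123)) = Mul(Add(1, -4), Add(51, Mul(2, 123))) = Mul(-3, Add(51, 246)) = Mul(-3, 297) = -891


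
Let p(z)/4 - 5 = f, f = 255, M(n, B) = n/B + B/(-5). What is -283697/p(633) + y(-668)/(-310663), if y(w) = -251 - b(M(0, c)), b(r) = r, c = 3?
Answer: -17626780139/64617904 ≈ -272.78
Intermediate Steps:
M(n, B) = -B/5 + n/B (M(n, B) = n/B + B*(-1/5) = n/B - B/5 = -B/5 + n/B)
p(z) = 1040 (p(z) = 20 + 4*255 = 20 + 1020 = 1040)
y(w) = -1252/5 (y(w) = -251 - (-1/5*3 + 0/3) = -251 - (-3/5 + 0*(1/3)) = -251 - (-3/5 + 0) = -251 - 1*(-3/5) = -251 + 3/5 = -1252/5)
-283697/p(633) + y(-668)/(-310663) = -283697/1040 - 1252/5/(-310663) = -283697*1/1040 - 1252/5*(-1/310663) = -283697/1040 + 1252/1553315 = -17626780139/64617904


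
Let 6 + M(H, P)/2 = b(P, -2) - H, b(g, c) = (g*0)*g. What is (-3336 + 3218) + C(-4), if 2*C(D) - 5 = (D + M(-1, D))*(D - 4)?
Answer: -119/2 ≈ -59.500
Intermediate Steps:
b(g, c) = 0 (b(g, c) = 0*g = 0)
M(H, P) = -12 - 2*H (M(H, P) = -12 + 2*(0 - H) = -12 + 2*(-H) = -12 - 2*H)
C(D) = 5/2 + (-10 + D)*(-4 + D)/2 (C(D) = 5/2 + ((D + (-12 - 2*(-1)))*(D - 4))/2 = 5/2 + ((D + (-12 + 2))*(-4 + D))/2 = 5/2 + ((D - 10)*(-4 + D))/2 = 5/2 + ((-10 + D)*(-4 + D))/2 = 5/2 + (-10 + D)*(-4 + D)/2)
(-3336 + 3218) + C(-4) = (-3336 + 3218) + (45/2 + (½)*(-4)² - 7*(-4)) = -118 + (45/2 + (½)*16 + 28) = -118 + (45/2 + 8 + 28) = -118 + 117/2 = -119/2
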